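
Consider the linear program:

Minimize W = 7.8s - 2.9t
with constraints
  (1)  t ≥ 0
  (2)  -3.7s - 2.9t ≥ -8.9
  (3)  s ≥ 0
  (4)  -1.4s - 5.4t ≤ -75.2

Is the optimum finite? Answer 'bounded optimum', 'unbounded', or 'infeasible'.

The boundaries t = 0 and -3.7s - 2.9t = -8.9 meet at (89/37, 0), but that point violates -1.4s - 5.4t ≤ -75.2. Every candidate vertex is excluded by some other constraint, so the feasible region is empty.

infeasible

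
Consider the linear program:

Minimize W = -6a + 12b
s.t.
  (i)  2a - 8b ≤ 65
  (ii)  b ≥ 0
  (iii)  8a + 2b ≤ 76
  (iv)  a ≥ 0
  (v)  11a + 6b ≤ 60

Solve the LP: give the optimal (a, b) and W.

Vertices and W = -6a + 12b:
  (0, 0) → W = 0
  (60/11, 0) → W = -360/11
  (0, 10) → W = 120

The optimum lies where b = 0 and 11a + 6b = 60.
Solving simultaneously gives a = 60/11, b = 0.

a = 60/11, b = 0, minimum W = -360/11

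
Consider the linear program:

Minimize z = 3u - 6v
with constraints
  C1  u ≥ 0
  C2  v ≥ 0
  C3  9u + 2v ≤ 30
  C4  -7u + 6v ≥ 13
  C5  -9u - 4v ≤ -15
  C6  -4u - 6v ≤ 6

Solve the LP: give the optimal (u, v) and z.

u = 0, v = 15, minimum z = -90

Vertices and z = 3u - 6v:
  (0, 15) → z = -90
  (0, 15/4) → z = -45/2
  (77/34, 327/68) → z = -375/17
  (19/41, 111/41) → z = -609/41

The binding constraints are u = 0 and 9u + 2v = 30.
Solving simultaneously gives u = 0, v = 15.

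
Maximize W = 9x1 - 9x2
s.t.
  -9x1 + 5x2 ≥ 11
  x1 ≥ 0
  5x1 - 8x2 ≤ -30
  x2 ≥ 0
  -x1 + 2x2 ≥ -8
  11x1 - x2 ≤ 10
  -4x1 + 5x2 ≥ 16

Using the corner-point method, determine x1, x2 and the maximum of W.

The feasible region is unbounded (it extends along (0, 1), (1, 11)), but W strictly decreases along every unbounded feasible direction, so there is no improving ray and the maximum is attained at a vertex.

x1 = 62/47, x2 = 215/47, maximum W = -1377/47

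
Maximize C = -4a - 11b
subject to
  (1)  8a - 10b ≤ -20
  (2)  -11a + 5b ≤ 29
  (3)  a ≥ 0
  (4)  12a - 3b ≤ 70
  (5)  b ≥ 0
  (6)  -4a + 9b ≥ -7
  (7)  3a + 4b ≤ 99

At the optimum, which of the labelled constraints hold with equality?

Feasible corners and C = -4a - 11b:
  (0, 2) → C = -22
  (95/12, 25/3) → C = -370/3
  (0, 29/5) → C = -319/5
  (379/59, 1176/59) → C = -14452/59
  (577/57, 326/19) → C = -13066/57

The maximum is at (0, 2). Substituting into each constraint, equality holds for (1) and (3); the remaining constraints have slack.

(1) and (3)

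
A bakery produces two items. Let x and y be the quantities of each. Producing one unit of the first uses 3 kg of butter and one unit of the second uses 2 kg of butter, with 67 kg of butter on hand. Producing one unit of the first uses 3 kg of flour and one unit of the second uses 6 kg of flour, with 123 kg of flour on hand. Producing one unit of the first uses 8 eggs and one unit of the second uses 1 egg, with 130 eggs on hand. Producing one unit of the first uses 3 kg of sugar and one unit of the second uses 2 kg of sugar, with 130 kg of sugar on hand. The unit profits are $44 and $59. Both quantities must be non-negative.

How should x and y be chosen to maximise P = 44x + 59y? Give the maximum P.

x = 13, y = 14, maximum P = 1398

Feasible corners and P = 44x + 59y:
  (0, 0) → P = 0
  (0, 41/2) → P = 2419/2
  (65/4, 0) → P = 715
  (13, 14) → P = 1398
  (193/13, 146/13) → P = 17106/13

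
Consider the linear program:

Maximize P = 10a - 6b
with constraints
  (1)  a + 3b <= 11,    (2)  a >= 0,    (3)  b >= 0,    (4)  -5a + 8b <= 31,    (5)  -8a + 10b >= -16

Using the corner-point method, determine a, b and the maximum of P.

a = 79/17, b = 36/17, maximum P = 574/17

Corner points and P = 10a - 6b:
  (0, 11/3) → P = -22
  (79/17, 36/17) → P = 574/17
  (0, 0) → P = 0
  (2, 0) → P = 20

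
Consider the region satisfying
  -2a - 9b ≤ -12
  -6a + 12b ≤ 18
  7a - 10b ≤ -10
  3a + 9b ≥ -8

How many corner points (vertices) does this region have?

3

Pairwise boundary intersections that survive every other constraint:
  (-3/13, 18/13)
  (30/83, 104/83)
  (5/2, 11/4)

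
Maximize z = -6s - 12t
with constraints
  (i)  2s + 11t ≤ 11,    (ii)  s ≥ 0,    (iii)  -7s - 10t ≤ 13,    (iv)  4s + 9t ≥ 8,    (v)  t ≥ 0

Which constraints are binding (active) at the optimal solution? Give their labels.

(ii) and (iv)

Vertices and z = -6s - 12t:
  (0, 1) → z = -12
  (11/2, 0) → z = -33
  (0, 8/9) → z = -32/3
  (2, 0) → z = -12

The maximum is at (0, 8/9). Substituting into each constraint, equality holds for (ii) and (iv); the remaining constraints have slack.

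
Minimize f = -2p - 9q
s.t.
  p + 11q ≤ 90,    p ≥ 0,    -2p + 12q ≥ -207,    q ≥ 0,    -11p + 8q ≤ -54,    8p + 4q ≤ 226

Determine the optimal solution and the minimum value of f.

p = 1063/42, q = 247/42, minimum f = -4349/42

Feasible corners and f = -2p - 9q:
  (438/43, 312/43) → f = -3684/43
  (1063/42, 247/42) → f = -4349/42
  (54/11, 0) → f = -108/11
  (113/4, 0) → f = -113/2

At the optimal vertex, p + 11q = 90 and 8p + 4q = 226.
Solving simultaneously gives p = 1063/42, q = 247/42.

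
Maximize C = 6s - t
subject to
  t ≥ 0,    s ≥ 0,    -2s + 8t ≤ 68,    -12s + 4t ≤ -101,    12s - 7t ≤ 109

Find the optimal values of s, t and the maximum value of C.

Corner points and C = 6s - t:
  (101/12, 0) → C = 101/2
  (109/12, 0) → C = 109/2
  (135/11, 509/44) → C = 2731/44
  (674/41, 517/41) → C = 3527/41

s = 674/41, t = 517/41, maximum C = 3527/41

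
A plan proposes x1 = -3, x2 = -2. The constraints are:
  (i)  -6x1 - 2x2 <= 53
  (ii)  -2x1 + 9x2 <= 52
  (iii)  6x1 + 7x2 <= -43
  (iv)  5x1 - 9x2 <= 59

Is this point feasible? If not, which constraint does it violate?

not feasible — violates (iii)

Constraint (iii): 6x1 + 7x2 = -32, which is not ≤ -43. All other constraints are satisfied.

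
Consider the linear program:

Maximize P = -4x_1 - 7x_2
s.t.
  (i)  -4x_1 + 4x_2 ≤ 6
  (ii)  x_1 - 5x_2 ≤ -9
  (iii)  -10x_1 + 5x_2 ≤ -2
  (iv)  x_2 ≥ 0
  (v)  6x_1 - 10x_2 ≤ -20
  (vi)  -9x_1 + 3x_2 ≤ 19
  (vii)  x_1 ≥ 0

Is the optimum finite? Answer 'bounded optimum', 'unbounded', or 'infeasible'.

Extreme points and P = -4x_1 - 7x_2:
  (19/10, 17/5) → P = -157/5
  (12/7, 106/35) → P = -982/35
The feasible region has finitely many vertices and no improving ray; the maximum is -982/35 at (12/7, 106/35).

bounded optimum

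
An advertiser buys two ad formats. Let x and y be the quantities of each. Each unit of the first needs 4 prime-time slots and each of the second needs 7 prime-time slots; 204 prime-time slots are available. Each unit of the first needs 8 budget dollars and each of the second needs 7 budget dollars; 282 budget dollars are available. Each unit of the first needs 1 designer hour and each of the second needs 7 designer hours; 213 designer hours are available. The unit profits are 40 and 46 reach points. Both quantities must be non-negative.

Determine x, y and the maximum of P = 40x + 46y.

x = 39/2, y = 18, maximum P = 1608

Extreme points and P = 40x + 46y:
  (0, 0) → P = 0
  (0, 204/7) → P = 9384/7
  (141/4, 0) → P = 1410
  (39/2, 18) → P = 1608

At the optimal vertex, 4x + 7y = 204 and 8x + 7y = 282.
Solving simultaneously gives x = 39/2, y = 18.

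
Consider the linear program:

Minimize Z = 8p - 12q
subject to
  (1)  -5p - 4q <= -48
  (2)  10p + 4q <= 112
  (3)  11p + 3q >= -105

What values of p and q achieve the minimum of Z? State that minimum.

p = -54, q = 163, minimum Z = -2388

Feasible corners and Z = 8p - 12q:
  (64/5, -4) → Z = 752/5
  (-564/29, 1053/29) → Z = -17148/29
  (-54, 163) → Z = -2388

The optimum lies where 10p + 4q = 112 and 11p + 3q = -105.
Solving simultaneously gives p = -54, q = 163.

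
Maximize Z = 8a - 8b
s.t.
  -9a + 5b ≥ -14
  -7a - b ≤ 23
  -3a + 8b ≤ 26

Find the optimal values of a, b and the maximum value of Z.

a = -101/44, b = -305/44, maximum Z = 408/11

Extreme points and Z = 8a - 8b:
  (-101/44, -305/44) → Z = 408/11
  (242/57, 92/19) → Z = -272/57
  (-210/59, 113/59) → Z = -2584/59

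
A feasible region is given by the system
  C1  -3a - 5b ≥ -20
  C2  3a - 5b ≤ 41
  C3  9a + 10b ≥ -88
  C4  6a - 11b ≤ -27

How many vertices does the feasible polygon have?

3

Of the 6 pairwise boundary intersections, those satisfying every inequality are:
  (-128/3, 148/5)
  (85/63, 67/21)
  (-1238/159, -95/53)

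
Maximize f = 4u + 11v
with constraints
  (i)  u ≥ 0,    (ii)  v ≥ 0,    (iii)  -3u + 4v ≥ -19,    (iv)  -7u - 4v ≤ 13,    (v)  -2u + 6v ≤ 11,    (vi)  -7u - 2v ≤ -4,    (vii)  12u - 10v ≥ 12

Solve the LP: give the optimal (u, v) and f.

Extreme points and f = 4u + 11v:
  (19/3, 0) → f = 76/3
  (1, 0) → f = 4
  (79/5, 71/10) → f = 1413/10
  (7/2, 3) → f = 47

u = 79/5, v = 71/10, maximum f = 1413/10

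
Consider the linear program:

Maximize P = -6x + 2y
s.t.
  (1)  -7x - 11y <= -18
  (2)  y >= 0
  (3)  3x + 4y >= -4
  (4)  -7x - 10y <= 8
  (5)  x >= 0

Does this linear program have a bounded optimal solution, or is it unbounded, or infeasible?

From the feasible point (18/7, 0), moving in the direction (0, 1) keeps every constraint satisfied while P increases without bound.

unbounded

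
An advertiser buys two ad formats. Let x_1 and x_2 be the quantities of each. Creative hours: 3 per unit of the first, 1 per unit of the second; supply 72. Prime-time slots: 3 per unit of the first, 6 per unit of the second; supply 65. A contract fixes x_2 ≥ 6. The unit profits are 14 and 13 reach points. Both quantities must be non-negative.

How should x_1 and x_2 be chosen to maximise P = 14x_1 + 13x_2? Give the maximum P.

Corner points and P = 14x_1 + 13x_2:
  (0, 65/6) → P = 845/6
  (0, 6) → P = 78
  (29/3, 6) → P = 640/3

The optimum lies where 3x_1 + 6x_2 = 65 and x_2 = 6.
Solving simultaneously gives x_1 = 29/3, x_2 = 6.

x_1 = 29/3, x_2 = 6, maximum P = 640/3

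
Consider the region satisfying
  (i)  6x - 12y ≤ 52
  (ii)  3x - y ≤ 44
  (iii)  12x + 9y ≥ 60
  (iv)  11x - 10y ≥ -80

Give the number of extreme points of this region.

4

Pairwise boundary intersections that survive every other constraint:
  (238/15, 18/5)
  (6, -4/3)
  (520/19, 724/19)
  (-40/73, 540/73)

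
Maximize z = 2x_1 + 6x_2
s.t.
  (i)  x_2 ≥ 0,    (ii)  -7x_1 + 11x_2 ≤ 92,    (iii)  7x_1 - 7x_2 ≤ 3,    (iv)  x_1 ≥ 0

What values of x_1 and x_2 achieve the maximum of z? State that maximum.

At the optimal vertex, -7x_1 + 11x_2 = 92 and 7x_1 - 7x_2 = 3.
Solving simultaneously gives x_1 = 677/28, x_2 = 95/4.

x_1 = 677/28, x_2 = 95/4, maximum z = 1336/7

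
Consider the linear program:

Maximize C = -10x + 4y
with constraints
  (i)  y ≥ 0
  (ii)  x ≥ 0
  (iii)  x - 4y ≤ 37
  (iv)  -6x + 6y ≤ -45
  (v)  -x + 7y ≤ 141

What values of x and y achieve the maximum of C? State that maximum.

x = 15/2, y = 0, maximum C = -75

Extreme points and C = -10x + 4y:
  (37, 0) → C = -370
  (15/2, 0) → C = -75
  (823/3, 178/3) → C = -2506
  (129/4, 99/4) → C = -447/2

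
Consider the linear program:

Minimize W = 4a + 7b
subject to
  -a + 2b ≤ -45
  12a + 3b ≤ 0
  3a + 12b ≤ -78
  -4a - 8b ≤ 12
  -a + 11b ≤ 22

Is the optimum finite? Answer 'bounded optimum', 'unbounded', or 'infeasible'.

infeasible

The boundaries -a + 2b = -45 and 12a + 3b = 0 meet at (5, -20), but that point violates -4a - 8b ≤ 12. Every candidate vertex is excluded by some other constraint, so the feasible region is empty.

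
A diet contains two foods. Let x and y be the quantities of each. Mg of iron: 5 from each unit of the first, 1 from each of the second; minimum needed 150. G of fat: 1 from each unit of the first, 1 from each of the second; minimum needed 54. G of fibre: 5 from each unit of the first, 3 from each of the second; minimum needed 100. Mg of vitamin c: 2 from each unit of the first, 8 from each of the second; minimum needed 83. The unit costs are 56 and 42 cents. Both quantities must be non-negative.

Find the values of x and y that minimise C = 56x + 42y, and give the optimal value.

x = 24, y = 30, minimum C = 2604

Feasible corners and C = 56x + 42y:
  (0, 150) → C = 6300
  (54, 0) → C = 3024
  (24, 30) → C = 2604
The feasible region is unbounded (it extends along (0, 1), (1, 0)), but C strictly increases along every unbounded feasible direction, so there is no improving ray and the minimum is attained at a vertex.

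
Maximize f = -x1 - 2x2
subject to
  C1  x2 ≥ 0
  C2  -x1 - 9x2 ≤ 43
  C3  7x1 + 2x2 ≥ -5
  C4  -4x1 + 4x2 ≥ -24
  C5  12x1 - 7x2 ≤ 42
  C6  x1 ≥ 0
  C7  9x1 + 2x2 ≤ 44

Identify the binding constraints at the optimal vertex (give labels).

Extreme points and f = -x1 - 2x2:
  (7/2, 0) → f = -7/2
  (0, 0) → f = 0
  (392/87, 50/29) → f = -692/87
  (0, 22) → f = -44

The maximum is at (0, 0). Substituting into each constraint, equality holds for C1 and C6; the remaining constraints have slack.

C1 and C6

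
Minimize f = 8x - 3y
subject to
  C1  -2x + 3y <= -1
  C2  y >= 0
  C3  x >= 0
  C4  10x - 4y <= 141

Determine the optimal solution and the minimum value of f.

Extreme points and f = 8x - 3y:
  (1/2, 0) → f = 4
  (419/22, 136/11) → f = 1268/11
  (141/10, 0) → f = 564/5

The binding constraints are -2x + 3y = -1 and y = 0.
Solving simultaneously gives x = 1/2, y = 0.

x = 1/2, y = 0, minimum f = 4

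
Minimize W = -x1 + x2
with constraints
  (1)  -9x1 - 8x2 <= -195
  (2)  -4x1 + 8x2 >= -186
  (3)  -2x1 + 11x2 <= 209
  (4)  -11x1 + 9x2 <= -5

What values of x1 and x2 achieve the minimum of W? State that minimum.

x1 = 1859/14, x2 = 302/7, minimum W = -1255/14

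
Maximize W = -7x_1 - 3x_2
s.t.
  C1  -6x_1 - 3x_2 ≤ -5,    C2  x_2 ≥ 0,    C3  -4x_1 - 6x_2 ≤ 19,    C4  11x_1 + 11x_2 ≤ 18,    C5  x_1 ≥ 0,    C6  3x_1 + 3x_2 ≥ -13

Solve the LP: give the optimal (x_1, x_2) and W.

Corner points and W = -7x_1 - 3x_2:
  (5/6, 0) → W = -35/6
  (1/33, 53/33) → W = -166/33
  (18/11, 0) → W = -126/11

x_1 = 1/33, x_2 = 53/33, maximum W = -166/33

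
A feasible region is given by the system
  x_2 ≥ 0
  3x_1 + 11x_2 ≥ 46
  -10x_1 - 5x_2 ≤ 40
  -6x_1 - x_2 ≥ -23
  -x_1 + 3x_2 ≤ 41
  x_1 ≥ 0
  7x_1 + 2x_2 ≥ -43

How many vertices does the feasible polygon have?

4

Of the 21 pairwise boundary intersections, those satisfying every inequality are:
  (23/7, 23/7)
  (0, 46/11)
  (28/19, 269/19)
  (0, 41/3)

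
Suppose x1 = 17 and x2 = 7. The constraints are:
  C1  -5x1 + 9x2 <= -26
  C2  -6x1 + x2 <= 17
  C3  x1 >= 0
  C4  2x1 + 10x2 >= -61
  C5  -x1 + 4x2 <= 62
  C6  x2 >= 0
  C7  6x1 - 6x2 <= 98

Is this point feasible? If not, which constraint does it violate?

not feasible — violates C1

Constraint C1: -5x1 + 9x2 = -22, which is not ≤ -26. All other constraints are satisfied.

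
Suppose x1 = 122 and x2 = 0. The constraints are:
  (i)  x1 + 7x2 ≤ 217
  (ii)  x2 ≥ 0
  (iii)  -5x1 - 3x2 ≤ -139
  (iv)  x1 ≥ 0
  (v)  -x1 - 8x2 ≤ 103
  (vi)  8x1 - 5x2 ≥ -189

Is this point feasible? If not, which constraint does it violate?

(i): 122 ≤ 217 ✓
(ii): 0 ≥ 0 ✓
(iii): -610 ≤ -139 ✓
(iv): 122 ≥ 0 ✓
(v): -122 ≤ 103 ✓
(vi): 976 ≥ -189 ✓

feasible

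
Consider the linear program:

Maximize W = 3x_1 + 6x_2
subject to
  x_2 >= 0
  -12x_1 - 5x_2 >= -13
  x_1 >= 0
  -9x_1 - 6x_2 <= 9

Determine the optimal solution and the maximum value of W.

x_1 = 0, x_2 = 13/5, maximum W = 78/5

Feasible corners and W = 3x_1 + 6x_2:
  (13/12, 0) → W = 13/4
  (0, 0) → W = 0
  (0, 13/5) → W = 78/5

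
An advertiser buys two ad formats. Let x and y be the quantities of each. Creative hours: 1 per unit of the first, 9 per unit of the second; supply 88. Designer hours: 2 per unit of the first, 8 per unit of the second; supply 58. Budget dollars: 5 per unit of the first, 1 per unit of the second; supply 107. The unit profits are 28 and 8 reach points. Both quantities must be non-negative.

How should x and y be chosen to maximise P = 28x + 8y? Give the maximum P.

Extreme points and P = 28x + 8y:
  (0, 0) → P = 0
  (0, 29/4) → P = 58
  (107/5, 0) → P = 2996/5
  (21, 2) → P = 604

x = 21, y = 2, maximum P = 604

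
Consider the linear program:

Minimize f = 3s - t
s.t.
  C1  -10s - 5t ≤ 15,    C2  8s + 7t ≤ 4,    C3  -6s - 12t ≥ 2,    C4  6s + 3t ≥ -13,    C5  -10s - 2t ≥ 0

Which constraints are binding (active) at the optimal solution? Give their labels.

Vertices and f = 3s - t:
  (-17/9, 7/9) → f = -58/9
  (1, -5) → f = 8
  (1/27, -5/27) → f = 8/27

The minimum is at (-17/9, 7/9). Substituting into each constraint, equality holds for C1 and C3; the remaining constraints have slack.

C1 and C3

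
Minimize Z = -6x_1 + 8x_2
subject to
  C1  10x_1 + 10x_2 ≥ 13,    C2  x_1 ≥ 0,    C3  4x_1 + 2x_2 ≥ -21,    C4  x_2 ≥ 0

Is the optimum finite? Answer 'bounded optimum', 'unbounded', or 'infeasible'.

unbounded

From the feasible point (0, 13/10), moving in the direction (1, 0) keeps every constraint satisfied while Z decreases without bound.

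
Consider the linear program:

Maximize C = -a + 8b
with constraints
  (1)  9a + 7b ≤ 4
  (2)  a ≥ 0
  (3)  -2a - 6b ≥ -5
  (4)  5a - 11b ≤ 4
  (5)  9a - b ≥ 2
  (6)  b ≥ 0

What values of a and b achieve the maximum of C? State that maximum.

a = 1/4, b = 1/4, maximum C = 7/4

Feasible corners and C = -a + 8b:
  (1/4, 1/4) → C = 7/4
  (4/9, 0) → C = -4/9
  (2/9, 0) → C = -2/9

The binding constraints are 9a + 7b = 4 and 9a - b = 2.
Solving simultaneously gives a = 1/4, b = 1/4.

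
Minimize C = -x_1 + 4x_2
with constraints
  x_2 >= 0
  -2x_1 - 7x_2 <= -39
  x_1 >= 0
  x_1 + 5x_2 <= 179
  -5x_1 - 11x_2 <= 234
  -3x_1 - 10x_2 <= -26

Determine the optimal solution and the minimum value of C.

Corner points and C = -x_1 + 4x_2:
  (39/2, 0) → C = -39/2
  (179, 0) → C = -179
  (0, 39/7) → C = 156/7
  (0, 179/5) → C = 716/5

The optimum lies where x_2 = 0 and x_1 + 5x_2 = 179.
Solving simultaneously gives x_1 = 179, x_2 = 0.

x_1 = 179, x_2 = 0, minimum C = -179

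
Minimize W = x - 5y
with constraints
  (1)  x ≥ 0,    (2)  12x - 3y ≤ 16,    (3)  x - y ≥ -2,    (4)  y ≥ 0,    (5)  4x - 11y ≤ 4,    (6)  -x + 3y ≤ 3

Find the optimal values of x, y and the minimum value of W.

x = 19/11, y = 52/33, minimum W = -203/33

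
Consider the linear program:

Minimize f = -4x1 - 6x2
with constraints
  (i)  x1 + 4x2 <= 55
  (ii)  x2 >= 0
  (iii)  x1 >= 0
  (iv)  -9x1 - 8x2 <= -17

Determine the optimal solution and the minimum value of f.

x1 = 55, x2 = 0, minimum f = -220

Vertices and f = -4x1 - 6x2:
  (55, 0) → f = -220
  (0, 55/4) → f = -165/2
  (17/9, 0) → f = -68/9
  (0, 17/8) → f = -51/4

At the optimal vertex, x1 + 4x2 = 55 and x2 = 0.
Solving simultaneously gives x1 = 55, x2 = 0.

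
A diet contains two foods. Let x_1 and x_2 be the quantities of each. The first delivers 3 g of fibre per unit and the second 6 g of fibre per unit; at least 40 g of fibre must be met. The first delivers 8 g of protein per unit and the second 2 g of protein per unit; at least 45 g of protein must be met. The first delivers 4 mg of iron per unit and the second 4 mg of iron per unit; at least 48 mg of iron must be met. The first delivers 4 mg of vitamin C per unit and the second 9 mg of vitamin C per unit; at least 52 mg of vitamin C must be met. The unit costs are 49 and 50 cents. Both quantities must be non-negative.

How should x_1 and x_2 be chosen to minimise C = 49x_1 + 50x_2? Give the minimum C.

The feasible region is unbounded (it extends along (0, 1), (1, 0)), but C strictly increases along every unbounded feasible direction, so there is no improving ray and the minimum is attained at a vertex.

The optimum lies where 3x_1 + 6x_2 = 40 and 4x_1 + 4x_2 = 48.
Solving simultaneously gives x_1 = 32/3, x_2 = 4/3.

x_1 = 32/3, x_2 = 4/3, minimum C = 1768/3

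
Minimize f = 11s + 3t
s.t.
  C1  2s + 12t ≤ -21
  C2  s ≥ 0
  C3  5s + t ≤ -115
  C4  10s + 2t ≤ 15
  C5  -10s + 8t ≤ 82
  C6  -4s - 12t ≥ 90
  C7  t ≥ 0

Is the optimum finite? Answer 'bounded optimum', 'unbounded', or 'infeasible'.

infeasible

The boundaries s = 0 and 5s + t = -115 meet at (0, -115), but that point violates t ≥ 0. Every candidate vertex is excluded by some other constraint, so the feasible region is empty.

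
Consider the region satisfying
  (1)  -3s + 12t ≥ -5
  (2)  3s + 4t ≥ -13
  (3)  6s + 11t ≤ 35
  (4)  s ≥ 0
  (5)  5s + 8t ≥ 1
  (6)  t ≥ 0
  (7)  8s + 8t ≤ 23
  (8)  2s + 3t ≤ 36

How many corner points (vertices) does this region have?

5

Intersecting each pair of boundary lines and keeping only the points that satisfy every inequality leaves:
  (5/3, 0)
  (79/30, 29/120)
  (0, 1/8)
  (0, 23/8)
  (1/5, 0)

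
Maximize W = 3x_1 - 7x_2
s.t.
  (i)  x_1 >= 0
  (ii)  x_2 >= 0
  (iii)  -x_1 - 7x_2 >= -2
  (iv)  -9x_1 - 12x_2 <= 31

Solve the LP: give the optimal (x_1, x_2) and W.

x_1 = 2, x_2 = 0, maximum W = 6

Corner points and W = 3x_1 - 7x_2:
  (0, 0) → W = 0
  (0, 2/7) → W = -2
  (2, 0) → W = 6

At the optimal vertex, x_2 = 0 and -x_1 - 7x_2 = -2.
Solving simultaneously gives x_1 = 2, x_2 = 0.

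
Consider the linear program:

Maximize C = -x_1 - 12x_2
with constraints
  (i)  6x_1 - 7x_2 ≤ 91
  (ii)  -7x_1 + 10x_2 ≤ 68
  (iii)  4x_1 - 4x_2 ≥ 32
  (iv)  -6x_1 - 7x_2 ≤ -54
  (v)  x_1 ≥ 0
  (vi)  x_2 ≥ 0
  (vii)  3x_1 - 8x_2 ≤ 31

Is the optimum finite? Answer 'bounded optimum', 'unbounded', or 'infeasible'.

Corner points and C = -x_1 - 12x_2:
  (126, 95) → C = -1266
  (511/27, 29/9) → C = -1555/27
  (148/3, 124/3) → C = -1636/3
  (110/13, 6/13) → C = -14
  (9, 0) → C = -9
  (31/3, 0) → C = -31/3
The feasible region has finitely many vertices and no improving ray; the maximum is -9 at (9, 0).

bounded optimum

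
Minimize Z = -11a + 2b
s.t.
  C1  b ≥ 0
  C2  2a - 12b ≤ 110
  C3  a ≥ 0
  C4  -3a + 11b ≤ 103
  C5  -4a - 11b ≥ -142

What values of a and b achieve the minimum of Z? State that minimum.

a = 71/2, b = 0, minimum Z = -781/2

Vertices and Z = -11a + 2b:
  (0, 0) → Z = 0
  (71/2, 0) → Z = -781/2
  (0, 103/11) → Z = 206/11
  (39/7, 838/77) → Z = -3043/77

The binding constraints are b = 0 and -4a - 11b = -142.
Solving simultaneously gives a = 71/2, b = 0.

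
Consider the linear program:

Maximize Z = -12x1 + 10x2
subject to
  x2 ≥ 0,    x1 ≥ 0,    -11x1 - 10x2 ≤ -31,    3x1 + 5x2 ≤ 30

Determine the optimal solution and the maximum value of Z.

x1 = 0, x2 = 6, maximum Z = 60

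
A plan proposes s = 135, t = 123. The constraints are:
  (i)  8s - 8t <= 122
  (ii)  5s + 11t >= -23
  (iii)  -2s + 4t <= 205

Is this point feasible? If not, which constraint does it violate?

not feasible — violates (iii)

Constraint (iii): -2s + 4t = 222, which is not ≤ 205. All other constraints are satisfied.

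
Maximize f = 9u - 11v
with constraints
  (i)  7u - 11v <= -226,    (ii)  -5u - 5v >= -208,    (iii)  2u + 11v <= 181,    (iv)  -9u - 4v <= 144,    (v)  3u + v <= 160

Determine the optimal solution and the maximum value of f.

u = -5, v = 191/11, maximum f = -236

Extreme points and f = 9u - 11v:
  (-5, 191/11) → f = -236
  (-2488/127, 1026/127) → f = -33678/127
  (-2308/91, 1917/91) → f = -41859/91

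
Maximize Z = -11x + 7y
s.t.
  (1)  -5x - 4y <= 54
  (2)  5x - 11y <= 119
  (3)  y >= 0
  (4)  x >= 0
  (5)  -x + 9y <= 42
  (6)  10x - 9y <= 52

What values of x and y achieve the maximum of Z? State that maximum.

Vertices and Z = -11x + 7y:
  (0, 0) → Z = 0
  (26/5, 0) → Z = -286/5
  (0, 14/3) → Z = 98/3
  (94/9, 472/81) → Z = -6002/81

x = 0, y = 14/3, maximum Z = 98/3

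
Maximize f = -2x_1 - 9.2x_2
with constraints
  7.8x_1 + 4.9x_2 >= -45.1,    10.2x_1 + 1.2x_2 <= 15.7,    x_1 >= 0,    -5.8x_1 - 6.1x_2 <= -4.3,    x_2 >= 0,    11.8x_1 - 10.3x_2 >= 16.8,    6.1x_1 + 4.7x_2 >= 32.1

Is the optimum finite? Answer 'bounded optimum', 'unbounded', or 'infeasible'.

infeasible

The boundaries 10.2x_1 + 1.2x_2 = 15.7 and x_1 = 0 meet at (0, 157/12), but that point violates 11.8x_1 - 10.3x_2 ≥ 16.8. Every candidate vertex is excluded by some other constraint, so the feasible region is empty.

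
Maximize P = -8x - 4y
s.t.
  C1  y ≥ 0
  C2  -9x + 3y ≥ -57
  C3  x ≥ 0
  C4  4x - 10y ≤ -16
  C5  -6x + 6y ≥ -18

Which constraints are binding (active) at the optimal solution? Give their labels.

Corner points and P = -8x - 4y:
  (8, 5) → P = -84
  (0, 8/5) → P = -32/5
  (23/3, 14/3) → P = -80
The feasible region is unbounded (it extends along (0, 1), (1, 3)), but P strictly decreases along every unbounded feasible direction, so there is no improving ray and the maximum is attained at a vertex.

The maximum is at (0, 8/5). Substituting into each constraint, equality holds for C3 and C4; the remaining constraints have slack.

C3 and C4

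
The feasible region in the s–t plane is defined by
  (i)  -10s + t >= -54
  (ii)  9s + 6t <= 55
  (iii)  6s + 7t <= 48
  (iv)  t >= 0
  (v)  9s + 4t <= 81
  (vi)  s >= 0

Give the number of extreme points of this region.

5

Of the 15 pairwise boundary intersections, those satisfying every inequality are:
  (379/69, 64/69)
  (27/5, 0)
  (97/27, 34/9)
  (0, 48/7)
  (0, 0)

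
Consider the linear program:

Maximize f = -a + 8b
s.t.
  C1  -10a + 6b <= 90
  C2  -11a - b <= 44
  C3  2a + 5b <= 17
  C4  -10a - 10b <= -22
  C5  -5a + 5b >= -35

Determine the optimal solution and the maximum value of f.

Vertices and f = -a + 8b:
  (-2, 21/5) → f = 178/5
  (52/7, 3/7) → f = -4
  (23/5, -12/5) → f = -119/5

At the optimal vertex, 2a + 5b = 17 and -10a - 10b = -22.
Solving simultaneously gives a = -2, b = 21/5.

a = -2, b = 21/5, maximum f = 178/5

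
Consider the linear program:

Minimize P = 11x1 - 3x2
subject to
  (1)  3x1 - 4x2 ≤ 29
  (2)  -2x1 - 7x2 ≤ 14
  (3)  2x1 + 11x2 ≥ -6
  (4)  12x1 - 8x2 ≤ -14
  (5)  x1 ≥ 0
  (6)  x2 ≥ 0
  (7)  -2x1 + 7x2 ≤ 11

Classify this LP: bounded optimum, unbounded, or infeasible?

The boundaries 3x1 - 4x2 = 29 and x2 = 0 meet at (29/3, 0), but that point violates 12x1 - 8x2 ≤ -14. Every candidate vertex is excluded by some other constraint, so the feasible region is empty.

infeasible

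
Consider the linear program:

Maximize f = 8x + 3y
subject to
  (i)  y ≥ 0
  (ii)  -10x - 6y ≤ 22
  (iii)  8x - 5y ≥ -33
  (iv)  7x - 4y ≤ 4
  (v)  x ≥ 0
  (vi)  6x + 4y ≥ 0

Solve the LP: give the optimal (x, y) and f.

x = 152/3, y = 263/3, maximum f = 2005/3

Feasible corners and f = 8x + 3y:
  (4/7, 0) → f = 32/7
  (0, 0) → f = 0
  (152/3, 263/3) → f = 2005/3
  (0, 33/5) → f = 99/5

The binding constraints are 8x - 5y = -33 and 7x - 4y = 4.
Solving simultaneously gives x = 152/3, y = 263/3.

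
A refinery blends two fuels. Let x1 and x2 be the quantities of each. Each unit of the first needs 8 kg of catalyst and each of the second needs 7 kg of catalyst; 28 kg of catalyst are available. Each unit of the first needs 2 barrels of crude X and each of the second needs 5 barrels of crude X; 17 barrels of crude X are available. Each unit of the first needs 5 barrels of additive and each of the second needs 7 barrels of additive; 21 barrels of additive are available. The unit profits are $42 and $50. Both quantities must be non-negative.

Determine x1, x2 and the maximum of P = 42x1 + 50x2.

x1 = 7/3, x2 = 4/3, maximum P = 494/3

Feasible corners and P = 42x1 + 50x2:
  (0, 0) → P = 0
  (0, 3) → P = 150
  (7/2, 0) → P = 147
  (7/3, 4/3) → P = 494/3

The binding constraints are 8x1 + 7x2 = 28 and 5x1 + 7x2 = 21.
Solving simultaneously gives x1 = 7/3, x2 = 4/3.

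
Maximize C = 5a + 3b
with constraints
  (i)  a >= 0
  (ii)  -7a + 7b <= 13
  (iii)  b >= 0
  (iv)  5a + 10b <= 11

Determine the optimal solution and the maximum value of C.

a = 11/5, b = 0, maximum C = 11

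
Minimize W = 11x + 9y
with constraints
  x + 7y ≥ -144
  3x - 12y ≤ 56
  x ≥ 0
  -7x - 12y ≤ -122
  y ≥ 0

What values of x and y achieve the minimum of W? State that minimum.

Vertices and W = 11x + 9y:
  (56/3, 0) → W = 616/3
  (0, 61/6) → W = 183/2
  (122/7, 0) → W = 1342/7
The feasible region is unbounded (it extends along (0, 1), (4, 1)), but W strictly increases along every unbounded feasible direction, so there is no improving ray and the minimum is attained at a vertex.

The binding constraints are x = 0 and -7x - 12y = -122.
Solving simultaneously gives x = 0, y = 61/6.

x = 0, y = 61/6, minimum W = 183/2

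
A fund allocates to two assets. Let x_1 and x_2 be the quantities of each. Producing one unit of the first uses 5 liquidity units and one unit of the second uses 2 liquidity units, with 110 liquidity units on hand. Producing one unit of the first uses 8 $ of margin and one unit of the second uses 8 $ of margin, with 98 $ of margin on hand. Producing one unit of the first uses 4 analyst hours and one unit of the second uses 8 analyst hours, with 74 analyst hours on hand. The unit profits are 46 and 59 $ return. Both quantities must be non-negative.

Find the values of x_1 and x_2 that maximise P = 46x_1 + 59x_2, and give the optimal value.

Vertices and P = 46x_1 + 59x_2:
  (0, 0) → P = 0
  (0, 37/4) → P = 2183/4
  (49/4, 0) → P = 1127/2
  (6, 25/4) → P = 2579/4

x_1 = 6, x_2 = 25/4, maximum P = 2579/4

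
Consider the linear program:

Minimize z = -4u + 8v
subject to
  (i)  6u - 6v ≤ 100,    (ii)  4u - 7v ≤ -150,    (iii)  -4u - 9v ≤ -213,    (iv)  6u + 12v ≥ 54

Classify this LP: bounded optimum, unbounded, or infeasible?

Corner points and z = -4u + 8v:
  (800/9, 650/9) → z = 2000/9
  (141/64, 363/16) → z = 2763/16
  (-345, 177) → z = 2796
The feasible region has finitely many vertices and no improving ray; the minimum is 2763/16 at (141/64, 363/16).

bounded optimum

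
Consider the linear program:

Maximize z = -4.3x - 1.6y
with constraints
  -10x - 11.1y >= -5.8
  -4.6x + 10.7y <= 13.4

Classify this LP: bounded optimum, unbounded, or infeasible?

From the feasible point (-4334/7903, 8034/7903), moving in the direction (-10.7, -4.6) keeps every constraint satisfied while z increases without bound.

unbounded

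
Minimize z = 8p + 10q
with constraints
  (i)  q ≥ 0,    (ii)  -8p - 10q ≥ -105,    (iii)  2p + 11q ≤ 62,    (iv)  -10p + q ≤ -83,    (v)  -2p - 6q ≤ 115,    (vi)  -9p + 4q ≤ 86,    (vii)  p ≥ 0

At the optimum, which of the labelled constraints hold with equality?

Feasible corners and z = 8p + 10q:
  (105/8, 0) → z = 105
  (83/10, 0) → z = 332/5
  (935/108, 193/54) → z = 105

The minimum is at (83/10, 0). Substituting into each constraint, equality holds for (i) and (iv); the remaining constraints have slack.

(i) and (iv)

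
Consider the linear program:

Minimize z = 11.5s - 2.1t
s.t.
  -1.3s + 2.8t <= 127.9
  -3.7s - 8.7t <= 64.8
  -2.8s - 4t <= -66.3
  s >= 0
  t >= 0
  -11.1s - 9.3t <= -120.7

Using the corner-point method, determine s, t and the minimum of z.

s = 0, t = 1279/28, minimum z = -3837/40

The feasible region is unbounded (it extends along (28, 13), (1, 0)), but z strictly increases along every unbounded feasible direction, so there is no improving ray and the minimum is attained at a vertex.

At the optimal vertex, -1.3s + 2.8t = 127.9 and s = 0.
Solving simultaneously gives s = 0, t = 1279/28.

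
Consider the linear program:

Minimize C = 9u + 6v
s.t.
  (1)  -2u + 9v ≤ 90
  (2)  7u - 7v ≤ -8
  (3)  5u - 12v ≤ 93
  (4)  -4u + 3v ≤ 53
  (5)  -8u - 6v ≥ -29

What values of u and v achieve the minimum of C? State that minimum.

Extreme points and C = 9u + 6v:
  (-69/10, 127/15) → C = -113/10
  (-93/28, 389/42) → C = 719/28
  (-747/49, -691/49) → C = -10869/49
  (155/98, 267/98) → C = 2997/98
  (-305/11, -637/33) → C = -4019/11

u = -305/11, v = -637/33, minimum C = -4019/11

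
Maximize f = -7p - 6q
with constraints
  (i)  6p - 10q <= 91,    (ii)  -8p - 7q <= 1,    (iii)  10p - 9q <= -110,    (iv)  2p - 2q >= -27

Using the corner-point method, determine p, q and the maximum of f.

The optimum lies where -8p - 7q = 1 and 2p - 2q = -27.
Solving simultaneously gives p = -191/30, q = 107/15.

p = -191/30, q = 107/15, maximum f = 53/30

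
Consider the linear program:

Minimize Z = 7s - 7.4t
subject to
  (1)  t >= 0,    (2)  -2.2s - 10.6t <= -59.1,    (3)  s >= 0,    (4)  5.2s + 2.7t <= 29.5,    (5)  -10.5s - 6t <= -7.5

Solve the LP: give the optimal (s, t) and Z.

s = 0, t = 295/27, minimum Z = -2183/27

Extreme points and Z = 7s - 7.4t:
  (0, 591/106) → Z = -21867/530
  (15313/4918, 12121/2459) → Z = -360999/24590
  (0, 295/27) → Z = -2183/27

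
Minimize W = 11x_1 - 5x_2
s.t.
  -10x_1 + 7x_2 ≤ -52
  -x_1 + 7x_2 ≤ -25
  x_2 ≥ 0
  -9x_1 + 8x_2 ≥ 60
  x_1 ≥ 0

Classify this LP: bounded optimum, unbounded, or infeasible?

infeasible

The boundaries -10x_1 + 7x_2 = -52 and -9x_1 + 8x_2 = 60 meet at (836/17, 1068/17), but that point violates -x_1 + 7x_2 ≤ -25. Every candidate vertex is excluded by some other constraint, so the feasible region is empty.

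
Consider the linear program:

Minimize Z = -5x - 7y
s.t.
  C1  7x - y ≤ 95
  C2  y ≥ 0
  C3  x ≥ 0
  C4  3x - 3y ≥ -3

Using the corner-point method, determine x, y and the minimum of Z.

x = 16, y = 17, minimum Z = -199

Corner points and Z = -5x - 7y:
  (95/7, 0) → Z = -475/7
  (16, 17) → Z = -199
  (0, 0) → Z = 0
  (0, 1) → Z = -7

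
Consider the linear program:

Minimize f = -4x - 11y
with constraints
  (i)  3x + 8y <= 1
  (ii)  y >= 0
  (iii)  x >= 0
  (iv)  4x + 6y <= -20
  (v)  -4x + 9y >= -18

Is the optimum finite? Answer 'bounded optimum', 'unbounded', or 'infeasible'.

infeasible

The boundaries 3x + 8y = 1 and y = 0 meet at (1/3, 0), but that point violates 4x + 6y ≤ -20. Every candidate vertex is excluded by some other constraint, so the feasible region is empty.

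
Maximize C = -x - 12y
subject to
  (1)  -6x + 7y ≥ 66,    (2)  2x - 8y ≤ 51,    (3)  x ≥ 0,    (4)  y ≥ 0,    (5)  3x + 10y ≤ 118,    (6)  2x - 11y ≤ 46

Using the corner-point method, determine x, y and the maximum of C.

x = 0, y = 66/7, maximum C = -792/7

Corner points and C = -x - 12y:
  (0, 66/7) → C = -792/7
  (166/81, 302/27) → C = -11038/81
  (0, 59/5) → C = -708/5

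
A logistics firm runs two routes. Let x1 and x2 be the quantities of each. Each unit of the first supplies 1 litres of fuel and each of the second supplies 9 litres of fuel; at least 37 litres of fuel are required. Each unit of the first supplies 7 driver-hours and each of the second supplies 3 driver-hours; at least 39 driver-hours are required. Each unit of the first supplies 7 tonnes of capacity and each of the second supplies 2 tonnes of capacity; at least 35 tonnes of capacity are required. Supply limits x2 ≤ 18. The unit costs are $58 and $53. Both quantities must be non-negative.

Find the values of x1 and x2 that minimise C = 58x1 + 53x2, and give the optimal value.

Feasible corners and C = 58x1 + 53x2:
  (0, 35/2) → C = 1855/2
  (0, 18) → C = 954
  (37, 0) → C = 2146
  (4, 11/3) → C = 1279/3
  (27/7, 4) → C = 3050/7
The feasible region is unbounded (it extends along (1, 0)), but C strictly increases along every unbounded feasible direction, so there is no improving ray and the minimum is attained at a vertex.

The optimum lies where x1 + 9x2 = 37 and 7x1 + 3x2 = 39.
Solving simultaneously gives x1 = 4, x2 = 11/3.

x1 = 4, x2 = 11/3, minimum C = 1279/3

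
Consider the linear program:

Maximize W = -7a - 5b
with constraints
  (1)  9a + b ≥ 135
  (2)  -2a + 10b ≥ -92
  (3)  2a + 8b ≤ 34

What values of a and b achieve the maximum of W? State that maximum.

Extreme points and W = -7a - 5b:
  (721/46, -279/46) → W = -1826/23
  (523/35, 18/35) → W = -3751/35
  (269/9, -29/9) → W = -1738/9

a = 721/46, b = -279/46, maximum W = -1826/23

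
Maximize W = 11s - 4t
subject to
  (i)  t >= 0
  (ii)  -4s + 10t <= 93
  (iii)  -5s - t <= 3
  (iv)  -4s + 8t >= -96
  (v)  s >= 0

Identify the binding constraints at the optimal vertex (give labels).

Extreme points and W = 11s - 4t:
  (24, 0) → W = 264
  (0, 0) → W = 0
  (213, 189/2) → W = 1965
  (0, 93/10) → W = -186/5

The maximum is at (213, 189/2). Substituting into each constraint, equality holds for (ii) and (iv); the remaining constraints have slack.

(ii) and (iv)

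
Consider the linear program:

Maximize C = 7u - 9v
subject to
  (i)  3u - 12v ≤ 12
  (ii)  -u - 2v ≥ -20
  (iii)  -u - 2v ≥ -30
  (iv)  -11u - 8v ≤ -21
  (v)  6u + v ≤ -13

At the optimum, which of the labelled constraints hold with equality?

(iv) and (v)

Corner points and C = 7u - 9v:
  (-59/7, 199/14) → C = -2617/14
  (-46/11, 133/11) → C = -1519/11
  (-125/37, 269/37) → C = -3296/37

The maximum is at (-125/37, 269/37). Substituting into each constraint, equality holds for (iv) and (v); the remaining constraints have slack.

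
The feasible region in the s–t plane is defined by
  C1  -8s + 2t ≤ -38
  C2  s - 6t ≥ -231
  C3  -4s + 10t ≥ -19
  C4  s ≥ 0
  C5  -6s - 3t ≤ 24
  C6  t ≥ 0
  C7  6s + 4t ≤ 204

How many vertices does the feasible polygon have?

3

Of the 21 pairwise boundary intersections, those satisfying every inequality are:
  (19/4, 0)
  (140/11, 351/11)
  (529/19, 351/38)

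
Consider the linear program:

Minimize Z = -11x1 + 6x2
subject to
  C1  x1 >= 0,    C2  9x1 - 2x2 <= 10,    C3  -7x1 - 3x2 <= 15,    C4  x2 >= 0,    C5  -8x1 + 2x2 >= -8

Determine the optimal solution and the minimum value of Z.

x1 = 1, x2 = 0, minimum Z = -11

Feasible corners and Z = -11x1 + 6x2:
  (0, 0) → Z = 0
  (2, 4) → Z = 2
  (1, 0) → Z = -11
The feasible region is unbounded (it extends along (0, 1), (2, 9)), but Z strictly increases along every unbounded feasible direction, so there is no improving ray and the minimum is attained at a vertex.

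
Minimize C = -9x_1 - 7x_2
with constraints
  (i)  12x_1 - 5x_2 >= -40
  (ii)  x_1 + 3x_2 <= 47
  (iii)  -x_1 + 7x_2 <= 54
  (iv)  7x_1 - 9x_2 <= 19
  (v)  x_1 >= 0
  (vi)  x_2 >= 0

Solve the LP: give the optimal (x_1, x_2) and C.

x_1 = 619/40, x_2 = 397/40, minimum C = -835/4

Vertices and C = -9x_1 - 7x_2:
  (619/40, 397/40) → C = -835/4
  (0, 54/7) → C = -54
  (19/7, 0) → C = -171/7
  (0, 0) → C = 0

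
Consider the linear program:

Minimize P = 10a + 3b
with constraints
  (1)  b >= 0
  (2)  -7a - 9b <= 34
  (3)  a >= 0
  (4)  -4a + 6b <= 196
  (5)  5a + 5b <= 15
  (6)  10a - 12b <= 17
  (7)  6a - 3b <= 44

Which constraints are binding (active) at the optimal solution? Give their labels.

(1) and (3)

Feasible corners and P = 10a + 3b:
  (0, 0) → P = 0
  (17/10, 0) → P = 17
  (0, 3) → P = 9
  (53/22, 13/22) → P = 569/22

The minimum is at (0, 0). Substituting into each constraint, equality holds for (1) and (3); the remaining constraints have slack.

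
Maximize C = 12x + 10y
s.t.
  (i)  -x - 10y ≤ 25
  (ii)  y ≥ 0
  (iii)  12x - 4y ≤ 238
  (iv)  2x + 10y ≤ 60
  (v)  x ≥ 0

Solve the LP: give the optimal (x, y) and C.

x = 655/32, y = 61/32, maximum C = 4235/16

Vertices and C = 12x + 10y:
  (119/6, 0) → C = 238
  (0, 0) → C = 0
  (655/32, 61/32) → C = 4235/16
  (0, 6) → C = 60

The optimum lies where 12x - 4y = 238 and 2x + 10y = 60.
Solving simultaneously gives x = 655/32, y = 61/32.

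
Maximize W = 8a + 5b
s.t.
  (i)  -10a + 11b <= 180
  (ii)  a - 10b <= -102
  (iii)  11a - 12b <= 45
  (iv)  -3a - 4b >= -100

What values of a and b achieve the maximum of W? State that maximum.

a = 69/4, b = 193/16, maximum W = 3173/16

Corner points and W = 8a + 5b:
  (-678/89, 840/89) → W = -1224/89
  (380/73, 1540/73) → W = 10740/73
  (837/49, 1167/98) → W = 19227/98
  (69/4, 193/16) → W = 3173/16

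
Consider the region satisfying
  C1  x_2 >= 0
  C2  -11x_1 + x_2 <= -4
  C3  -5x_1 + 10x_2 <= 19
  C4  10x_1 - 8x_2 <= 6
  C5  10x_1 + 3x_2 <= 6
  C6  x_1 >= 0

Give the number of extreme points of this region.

3

Of the 15 pairwise boundary intersections, those satisfying every inequality are:
  (4/11, 0)
  (3/5, 0)
  (18/43, 26/43)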